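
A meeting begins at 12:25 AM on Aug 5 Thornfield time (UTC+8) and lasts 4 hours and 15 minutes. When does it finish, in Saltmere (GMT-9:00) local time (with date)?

11:40 AM on August 4

Convert start to UTC: 12:25 AM − 8:00 = 4:25 PM UTC on Aug 4.
Add 4 hours and 15 minutes duration → 8:40 PM UTC.
Saltmere is UTC−9:00, so local end time = 8:40 PM − 9:00 = 11:40 AM on Aug 4.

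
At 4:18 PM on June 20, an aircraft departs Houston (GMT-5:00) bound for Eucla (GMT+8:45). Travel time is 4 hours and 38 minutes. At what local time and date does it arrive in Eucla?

10:41 AM on Jun 21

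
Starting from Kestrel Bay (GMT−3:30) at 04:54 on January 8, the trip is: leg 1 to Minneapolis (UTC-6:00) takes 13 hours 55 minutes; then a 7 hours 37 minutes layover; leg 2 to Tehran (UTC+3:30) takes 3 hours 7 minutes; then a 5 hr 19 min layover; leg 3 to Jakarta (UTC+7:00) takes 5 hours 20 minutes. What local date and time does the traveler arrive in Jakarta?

Convert departure to UTC: 04:54 + 3:30 = 08:24 UTC on Jan 8.
Add 13 hours and 55 minutes leg 1 → 22:19 UTC.
Add 7 hours 37 minutes layover in Minneapolis → 05:56 UTC (Jan 9).
Add 3 hours and 7 minutes leg 2 → 09:03 UTC.
Add 5 hours and 19 minutes layover in Tehran → 14:22 UTC.
Add 5 hours 20 minutes leg 3 → 19:42 UTC.
Jakarta is UTC+7:00, so local arrival = 19:42 + 7:00 = 02:42 on Jan 10.

02:42 on January 10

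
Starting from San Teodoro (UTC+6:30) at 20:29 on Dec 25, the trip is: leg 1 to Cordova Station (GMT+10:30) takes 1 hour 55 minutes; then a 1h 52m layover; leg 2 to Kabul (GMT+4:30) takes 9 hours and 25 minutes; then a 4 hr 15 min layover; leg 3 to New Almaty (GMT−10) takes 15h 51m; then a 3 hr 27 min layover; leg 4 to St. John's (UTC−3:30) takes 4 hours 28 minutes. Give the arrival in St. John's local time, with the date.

03:42 on December 27

Convert departure to UTC: 20:29 − 6:30 = 13:59 UTC on Dec 25.
Add 1 hour 55 minutes leg 1 → 15:54 UTC.
Add 1 hour and 52 minutes layover in Cordova Station → 17:46 UTC.
Add 9 hours and 25 minutes leg 2 → 03:11 UTC (Dec 26).
Add 4 hours and 15 minutes layover in Kabul → 07:26 UTC.
Add 15 hours 51 minutes leg 3 → 23:17 UTC.
Add 3 hours and 27 minutes layover in New Almaty → 02:44 UTC (Dec 27).
Add 4 hours 28 minutes leg 4 → 07:12 UTC.
St. John's is UTC−3:30, so local arrival = 07:12 − 3:30 = 03:42 on Dec 27.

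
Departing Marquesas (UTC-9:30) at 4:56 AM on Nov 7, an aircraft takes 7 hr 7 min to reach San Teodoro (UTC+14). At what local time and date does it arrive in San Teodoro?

San Teodoro is 23:30 ahead of Marquesas.
After 7 hours and 7 minutes it is 12:03 PM in Marquesas.
Shift by the zone difference: 12:03 PM + 23:30 = 11:33 AM on Nov 8 in San Teodoro.

11:33 AM on November 8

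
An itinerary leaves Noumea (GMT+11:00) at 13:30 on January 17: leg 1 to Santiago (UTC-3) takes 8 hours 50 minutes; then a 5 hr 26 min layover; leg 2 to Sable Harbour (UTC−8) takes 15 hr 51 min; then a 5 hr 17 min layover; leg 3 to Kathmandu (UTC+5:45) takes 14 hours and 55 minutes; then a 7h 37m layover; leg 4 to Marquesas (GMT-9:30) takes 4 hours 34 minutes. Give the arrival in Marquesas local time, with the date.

07:30 on January 19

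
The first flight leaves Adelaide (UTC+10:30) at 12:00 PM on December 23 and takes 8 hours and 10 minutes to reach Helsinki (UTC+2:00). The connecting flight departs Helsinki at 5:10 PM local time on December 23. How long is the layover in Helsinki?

5 hours 30 minutes

Convert departure to UTC: 12:00 PM − 10:30 = 1:30 AM UTC on Dec 23.
Add 8 hours and 10 minutes flight time → 9:40 AM UTC.
Helsinki is UTC+2:00, so local arrival = 9:40 AM + 2:00 = 11:40 AM on Dec 23.
Layover = 5:10 PM − 11:40 AM = 5 hours 30 minutes.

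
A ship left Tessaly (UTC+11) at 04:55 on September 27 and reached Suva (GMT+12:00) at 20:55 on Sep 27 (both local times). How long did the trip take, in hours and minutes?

15 hours

Departure in UTC: 04:55 − 11:00 = 17:55 on Sep 26.
Arrival in UTC: 20:55 − 12:00 = 08:55 on Sep 27.
Elapsed = 08:55 − 17:55 (+1 day) = 15 hours.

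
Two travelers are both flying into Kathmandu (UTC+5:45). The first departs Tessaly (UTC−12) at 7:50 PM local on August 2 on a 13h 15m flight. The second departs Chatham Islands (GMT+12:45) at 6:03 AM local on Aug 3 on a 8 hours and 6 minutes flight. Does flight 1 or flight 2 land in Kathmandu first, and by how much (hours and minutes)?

Flight 1 in UTC: 7:50 PM + 12:00 = 7:50 AM on Aug 3.
+13 hours and 15 minutes → arrive 9:05 PM UTC on Aug 3.
Flight 2 in UTC: 6:03 AM − 12:45 = 5:18 PM on Aug 2.
+8 hours and 6 minutes → arrive 1:24 AM UTC on Aug 3.
Flight 2 lands earlier by 19 hours 41 minutes.

the second, by 19 hours 41 minutes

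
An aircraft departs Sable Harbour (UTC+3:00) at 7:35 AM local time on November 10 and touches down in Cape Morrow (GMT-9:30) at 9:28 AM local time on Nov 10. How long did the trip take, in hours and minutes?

14 hours 23 minutes

Cape Morrow is 12:30 behind Sable Harbour.
Clock-face elapsed time (ignoring zones) is 1 hour 53 minutes.
Actual elapsed = 1 hour 53 minutes + 12:30 = 14 hours 23 minutes.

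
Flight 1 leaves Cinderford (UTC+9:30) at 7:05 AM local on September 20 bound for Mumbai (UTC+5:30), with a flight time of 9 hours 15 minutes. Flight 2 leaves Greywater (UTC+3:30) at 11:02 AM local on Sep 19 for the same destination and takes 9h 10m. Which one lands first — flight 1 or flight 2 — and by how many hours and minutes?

the second, by 14 hours 8 minutes

Flight 1 in UTC: 7:05 AM − 9:30 = 9:35 PM on Sep 19.
+9 hours 15 minutes → arrive 6:50 AM UTC on Sep 20.
Flight 2 in UTC: 11:02 AM − 3:30 = 7:32 AM on Sep 19.
+9 hours and 10 minutes → arrive 4:42 PM UTC on Sep 19.
Flight 2 lands earlier by 14 hours 8 minutes.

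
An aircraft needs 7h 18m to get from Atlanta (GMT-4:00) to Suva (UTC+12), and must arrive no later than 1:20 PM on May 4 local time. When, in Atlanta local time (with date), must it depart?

Target arrival in UTC: 1:20 PM − 12:00 = 1:20 AM on May 4.
Subtract 7 hours and 18 minutes → departure 6:02 PM UTC on May 3.
Atlanta is UTC−4:00: 6:02 PM − 4:00 = 2:02 PM on May 3.

2:02 PM on May 3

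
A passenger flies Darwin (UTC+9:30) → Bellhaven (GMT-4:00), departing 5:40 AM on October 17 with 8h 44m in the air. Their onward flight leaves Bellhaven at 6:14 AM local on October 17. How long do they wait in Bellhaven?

Convert departure to UTC: 5:40 AM − 9:30 = 8:10 PM UTC on Oct 16.
Add 8 hours 44 minutes flight time → 4:54 AM UTC (Oct 17).
Bellhaven is UTC−4:00, so local arrival = 4:54 AM − 4:00 = 12:54 AM on Oct 17.
Layover = 6:14 AM − 12:54 AM = 5 hours 20 minutes.

5 hours 20 minutes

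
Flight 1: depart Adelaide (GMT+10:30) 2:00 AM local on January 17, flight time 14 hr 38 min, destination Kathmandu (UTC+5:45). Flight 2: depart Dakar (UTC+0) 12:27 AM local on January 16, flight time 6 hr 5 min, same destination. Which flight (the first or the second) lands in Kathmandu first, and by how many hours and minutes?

Flight 1 in UTC: 2:00 AM − 10:30 = 3:30 PM on Jan 16.
+14 hours and 38 minutes → arrive 6:08 AM UTC on Jan 17.
Flight 2 departs at 12:27 AM UTC (Jan 16).
+6 hours 5 minutes → arrive 6:32 AM UTC on Jan 16.
Flight 2 lands earlier by 23 hours 36 minutes.

the second, by 23 hours 36 minutes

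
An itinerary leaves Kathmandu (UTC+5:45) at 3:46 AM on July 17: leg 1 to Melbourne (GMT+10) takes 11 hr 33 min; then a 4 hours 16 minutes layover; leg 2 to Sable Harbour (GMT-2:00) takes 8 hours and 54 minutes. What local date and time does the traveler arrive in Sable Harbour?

Convert departure to UTC: 3:46 AM − 5:45 = 10:01 PM UTC on Jul 16.
Add 11 hours 33 minutes leg 1 → 9:34 AM UTC (Jul 17).
Add 4 hours and 16 minutes layover in Melbourne → 1:50 PM UTC.
Add 8 hours 54 minutes leg 2 → 10:44 PM UTC.
Sable Harbour is UTC−2:00, so local arrival = 10:44 PM − 2:00 = 8:44 PM on Jul 17.

8:44 PM on July 17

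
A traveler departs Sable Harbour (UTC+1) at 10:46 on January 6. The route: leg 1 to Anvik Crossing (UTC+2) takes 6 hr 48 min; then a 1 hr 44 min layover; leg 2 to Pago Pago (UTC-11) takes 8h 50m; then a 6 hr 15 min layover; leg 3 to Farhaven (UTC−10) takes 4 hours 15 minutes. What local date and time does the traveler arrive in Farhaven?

Convert departure to UTC: 10:46 − 1:00 = 09:46 UTC on Jan 6.
Add 6 hours 48 minutes leg 1 → 16:34 UTC.
Add 1 hour 44 minutes layover in Anvik Crossing → 18:18 UTC.
Add 8 hours and 50 minutes leg 2 → 03:08 UTC (Jan 7).
Add 6 hours and 15 minutes layover in Pago Pago → 09:23 UTC.
Add 4 hours and 15 minutes leg 3 → 13:38 UTC.
Farhaven is UTC−10:00, so local arrival = 13:38 − 10:00 = 03:38 on Jan 7.

03:38 on Jan 7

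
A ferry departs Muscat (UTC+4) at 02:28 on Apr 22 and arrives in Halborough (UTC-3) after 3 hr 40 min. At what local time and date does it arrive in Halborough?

Halborough is 7:00 behind Muscat.
After 3 hours and 40 minutes it is 06:08 in Muscat.
Shift by the zone difference: 06:08 − 7:00 = 23:08 on Apr 21 in Halborough.

23:08 on April 21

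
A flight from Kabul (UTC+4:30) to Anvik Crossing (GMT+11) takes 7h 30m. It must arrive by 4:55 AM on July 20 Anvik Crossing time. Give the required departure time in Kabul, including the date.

2:55 PM on Jul 19

Target arrival in UTC: 4:55 AM − 11:00 = 5:55 PM on Jul 19.
Subtract 7 hours 30 minutes → departure 10:25 AM UTC on Jul 19.
Kabul is UTC+4:30: 10:25 AM + 4:30 = 2:55 PM on Jul 19.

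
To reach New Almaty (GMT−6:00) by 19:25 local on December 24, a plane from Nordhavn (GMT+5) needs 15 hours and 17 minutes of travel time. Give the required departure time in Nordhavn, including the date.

15:08 on Dec 24

Target arrival in UTC: 19:25 + 6:00 = 01:25 on Dec 25.
Subtract 15 hours 17 minutes → departure 10:08 UTC on Dec 24.
Nordhavn is UTC+5:00: 10:08 + 5:00 = 15:08 on Dec 24.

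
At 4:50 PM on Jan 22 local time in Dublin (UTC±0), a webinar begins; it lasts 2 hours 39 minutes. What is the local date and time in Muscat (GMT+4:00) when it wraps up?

11:29 PM on January 22

Dublin is at UTC+0, so start is already 4:50 PM UTC on Jan 22.
Add 2 hours 39 minutes duration → 7:29 PM UTC.
Muscat is UTC+4:00, so local end time = 7:29 PM + 4:00 = 11:29 PM on Jan 22.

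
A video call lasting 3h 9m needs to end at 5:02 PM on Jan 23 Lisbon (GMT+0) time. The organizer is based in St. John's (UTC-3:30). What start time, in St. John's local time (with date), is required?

Target end time is already UTC: 5:02 PM on Jan 23.
Subtract 3 hours 9 minutes → start 1:53 PM UTC on Jan 23.
St. John's is UTC−3:30: 1:53 PM − 3:30 = 10:23 AM on Jan 23.

10:23 AM on Jan 23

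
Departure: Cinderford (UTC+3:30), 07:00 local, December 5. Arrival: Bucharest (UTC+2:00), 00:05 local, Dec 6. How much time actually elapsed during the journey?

18 hours 35 minutes

Bucharest is 1:30 behind Cinderford.
Clock-face elapsed time (ignoring zones) is 17 hours 5 minutes.
Actual elapsed = 17 hours 5 minutes + 1:30 = 18 hours 35 minutes.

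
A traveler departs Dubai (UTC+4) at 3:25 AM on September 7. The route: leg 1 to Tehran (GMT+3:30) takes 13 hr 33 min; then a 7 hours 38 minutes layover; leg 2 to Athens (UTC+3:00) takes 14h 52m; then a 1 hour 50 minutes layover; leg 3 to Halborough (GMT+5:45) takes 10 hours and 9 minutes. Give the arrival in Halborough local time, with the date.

5:12 AM on Sep 9

Convert departure to UTC: 3:25 AM − 4:00 = 11:25 PM UTC on Sep 6.
Add 13 hours 33 minutes leg 1 → 12:58 PM UTC (Sep 7).
Add 7 hours 38 minutes layover in Tehran → 8:36 PM UTC.
Add 14 hours 52 minutes leg 2 → 11:28 AM UTC (Sep 8).
Add 1 hour and 50 minutes layover in Athens → 1:18 PM UTC.
Add 10 hours and 9 minutes leg 3 → 11:27 PM UTC.
Halborough is UTC+5:45, so local arrival = 11:27 PM + 5:45 = 5:12 AM on Sep 9.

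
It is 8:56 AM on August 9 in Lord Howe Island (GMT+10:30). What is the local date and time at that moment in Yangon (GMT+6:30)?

In UTC: 8:56 AM − 10:30 = 10:26 PM on Aug 8.
Yangon is UTC+6:30: 10:26 PM + 6:30 = 4:56 AM on Aug 9.

4:56 AM on Aug 9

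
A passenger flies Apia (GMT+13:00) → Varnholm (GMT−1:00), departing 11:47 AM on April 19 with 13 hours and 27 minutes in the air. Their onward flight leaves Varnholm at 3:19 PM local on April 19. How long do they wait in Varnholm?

4 hours 5 minutes

Convert departure to UTC: 11:47 AM − 13:00 = 10:47 PM UTC on Apr 18.
Add 13 hours and 27 minutes flight time → 12:14 PM UTC (Apr 19).
Varnholm is UTC−1:00, so local arrival = 12:14 PM − 1:00 = 11:14 AM on Apr 19.
Layover = 3:19 PM − 11:14 AM = 4 hours 5 minutes.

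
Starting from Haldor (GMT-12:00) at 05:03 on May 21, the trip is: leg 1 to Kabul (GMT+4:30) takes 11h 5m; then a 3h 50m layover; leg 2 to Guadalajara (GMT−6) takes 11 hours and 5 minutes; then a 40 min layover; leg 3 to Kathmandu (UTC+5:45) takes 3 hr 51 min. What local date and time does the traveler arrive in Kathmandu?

05:19 on May 23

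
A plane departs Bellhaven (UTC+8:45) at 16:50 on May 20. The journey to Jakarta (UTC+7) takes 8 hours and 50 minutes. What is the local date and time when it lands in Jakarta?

23:55 on May 20

Convert departure to UTC: 16:50 − 8:45 = 08:05 UTC on May 20.
Add 8 hours and 50 minutes travel time → 16:55 UTC.
Jakarta is UTC+7:00, so local arrival = 16:55 + 7:00 = 23:55 on May 20.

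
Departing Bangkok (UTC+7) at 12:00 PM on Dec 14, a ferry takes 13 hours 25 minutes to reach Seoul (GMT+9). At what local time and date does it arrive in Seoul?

Convert departure to UTC: 12:00 PM − 7:00 = 5:00 AM UTC on Dec 14.
Add 13 hours and 25 minutes travel time → 6:25 PM UTC.
Seoul is UTC+9:00, so local arrival = 6:25 PM + 9:00 = 3:25 AM on Dec 15.

3:25 AM on December 15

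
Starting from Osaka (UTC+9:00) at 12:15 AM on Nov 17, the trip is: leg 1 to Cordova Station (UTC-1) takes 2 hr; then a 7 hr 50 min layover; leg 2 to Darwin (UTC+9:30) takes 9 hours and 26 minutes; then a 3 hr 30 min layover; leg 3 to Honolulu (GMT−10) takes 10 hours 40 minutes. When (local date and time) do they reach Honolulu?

2:41 PM on November 17

Convert departure to UTC: 12:15 AM − 9:00 = 3:15 PM UTC on Nov 16.
Add 2 hours leg 1 → 5:15 PM UTC.
Add 7 hours and 50 minutes layover in Cordova Station → 1:05 AM UTC (Nov 17).
Add 9 hours and 26 minutes leg 2 → 10:31 AM UTC.
Add 3 hours 30 minutes layover in Darwin → 2:01 PM UTC.
Add 10 hours and 40 minutes leg 3 → 12:41 AM UTC (Nov 18).
Honolulu is UTC−10:00, so local arrival = 12:41 AM − 10:00 = 2:41 PM on Nov 17.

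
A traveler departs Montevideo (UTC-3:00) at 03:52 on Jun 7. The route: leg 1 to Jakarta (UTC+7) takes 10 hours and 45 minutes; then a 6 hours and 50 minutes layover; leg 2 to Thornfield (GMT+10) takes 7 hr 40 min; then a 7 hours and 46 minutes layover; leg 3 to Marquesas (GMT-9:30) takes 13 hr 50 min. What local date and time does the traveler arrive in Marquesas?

20:13 on June 8

Convert departure to UTC: 03:52 + 3:00 = 06:52 UTC on Jun 7.
Add 10 hours 45 minutes leg 1 → 17:37 UTC.
Add 6 hours and 50 minutes layover in Jakarta → 00:27 UTC (Jun 8).
Add 7 hours 40 minutes leg 2 → 08:07 UTC.
Add 7 hours and 46 minutes layover in Thornfield → 15:53 UTC.
Add 13 hours and 50 minutes leg 3 → 05:43 UTC (Jun 9).
Marquesas is UTC−9:30, so local arrival = 05:43 − 9:30 = 20:13 on Jun 8.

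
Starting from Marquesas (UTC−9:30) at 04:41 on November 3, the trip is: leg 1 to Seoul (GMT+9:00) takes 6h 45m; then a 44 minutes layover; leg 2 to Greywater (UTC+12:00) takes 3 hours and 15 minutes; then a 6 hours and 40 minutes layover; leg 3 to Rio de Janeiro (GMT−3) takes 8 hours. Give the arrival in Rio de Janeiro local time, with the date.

12:35 on November 4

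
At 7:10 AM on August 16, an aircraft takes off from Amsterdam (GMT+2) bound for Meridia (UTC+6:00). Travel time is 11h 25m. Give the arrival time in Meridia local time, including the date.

10:35 PM on August 16

Convert departure to UTC: 7:10 AM − 2:00 = 5:10 AM UTC on Aug 16.
Add 11 hours and 25 minutes travel time → 4:35 PM UTC.
Meridia is UTC+6:00, so local arrival = 4:35 PM + 6:00 = 10:35 PM on Aug 16.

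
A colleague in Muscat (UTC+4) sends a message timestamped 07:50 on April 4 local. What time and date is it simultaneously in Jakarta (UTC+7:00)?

10:50 on April 4

Jakarta is 3:00 ahead of Muscat.
Shift by the zone difference: 07:50 + 3:00 = 10:50 on Apr 4 in Jakarta.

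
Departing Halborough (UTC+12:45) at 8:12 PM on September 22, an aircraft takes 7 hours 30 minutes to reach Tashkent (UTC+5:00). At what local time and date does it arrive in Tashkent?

Convert departure to UTC: 8:12 PM − 12:45 = 7:27 AM UTC on Sep 22.
Add 7 hours 30 minutes travel time → 2:57 PM UTC.
Tashkent is UTC+5:00, so local arrival = 2:57 PM + 5:00 = 7:57 PM on Sep 22.

7:57 PM on September 22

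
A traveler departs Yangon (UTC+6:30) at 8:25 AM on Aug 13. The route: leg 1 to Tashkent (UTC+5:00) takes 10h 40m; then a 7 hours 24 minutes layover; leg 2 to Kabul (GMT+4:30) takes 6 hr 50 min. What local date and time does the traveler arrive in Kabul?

7:19 AM on August 14

Convert departure to UTC: 8:25 AM − 6:30 = 1:55 AM UTC on Aug 13.
Add 10 hours and 40 minutes leg 1 → 12:35 PM UTC.
Add 7 hours and 24 minutes layover in Tashkent → 7:59 PM UTC.
Add 6 hours 50 minutes leg 2 → 2:49 AM UTC (Aug 14).
Kabul is UTC+4:30, so local arrival = 2:49 AM + 4:30 = 7:19 AM on Aug 14.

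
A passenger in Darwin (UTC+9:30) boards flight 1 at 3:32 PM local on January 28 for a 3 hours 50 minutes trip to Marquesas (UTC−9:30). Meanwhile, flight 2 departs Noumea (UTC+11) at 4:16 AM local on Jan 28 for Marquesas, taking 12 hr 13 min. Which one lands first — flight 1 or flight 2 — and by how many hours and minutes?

the second, by 4 hours 23 minutes

Flight 1 in UTC: 3:32 PM − 9:30 = 6:02 AM on Jan 28.
+3 hours 50 minutes → arrive 9:52 AM UTC on Jan 28.
Flight 2 in UTC: 4:16 AM − 11:00 = 5:16 PM on Jan 27.
+12 hours 13 minutes → arrive 5:29 AM UTC on Jan 28.
Flight 2 lands earlier by 4 hours 23 minutes.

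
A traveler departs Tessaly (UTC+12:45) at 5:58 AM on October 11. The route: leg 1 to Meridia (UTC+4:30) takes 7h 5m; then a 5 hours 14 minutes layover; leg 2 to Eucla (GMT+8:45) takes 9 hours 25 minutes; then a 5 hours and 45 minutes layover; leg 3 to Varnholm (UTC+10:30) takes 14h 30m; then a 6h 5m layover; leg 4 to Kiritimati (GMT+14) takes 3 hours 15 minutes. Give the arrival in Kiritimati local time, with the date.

Convert departure to UTC: 5:58 AM − 12:45 = 5:13 PM UTC on Oct 10.
Add 7 hours 5 minutes leg 1 → 12:18 AM UTC (Oct 11).
Add 5 hours and 14 minutes layover in Meridia → 5:32 AM UTC.
Add 9 hours 25 minutes leg 2 → 2:57 PM UTC.
Add 5 hours 45 minutes layover in Eucla → 8:42 PM UTC.
Add 14 hours 30 minutes leg 3 → 11:12 AM UTC (Oct 12).
Add 6 hours 5 minutes layover in Varnholm → 5:17 PM UTC.
Add 3 hours and 15 minutes leg 4 → 8:32 PM UTC.
Kiritimati is UTC+14:00, so local arrival = 8:32 PM + 14:00 = 10:32 AM on Oct 13.

10:32 AM on Oct 13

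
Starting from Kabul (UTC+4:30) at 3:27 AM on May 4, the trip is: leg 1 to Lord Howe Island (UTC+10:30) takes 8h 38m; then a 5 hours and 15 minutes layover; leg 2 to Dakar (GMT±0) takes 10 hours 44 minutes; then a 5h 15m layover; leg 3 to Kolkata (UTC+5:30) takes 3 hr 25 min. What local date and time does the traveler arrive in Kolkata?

Convert departure to UTC: 3:27 AM − 4:30 = 10:57 PM UTC on May 3.
Add 8 hours 38 minutes leg 1 → 7:35 AM UTC (May 4).
Add 5 hours and 15 minutes layover in Lord Howe Island → 12:50 PM UTC.
Add 10 hours 44 minutes leg 2 → 11:34 PM UTC.
Add 5 hours 15 minutes layover in Dakar → 4:49 AM UTC (May 5).
Add 3 hours and 25 minutes leg 3 → 8:14 AM UTC.
Kolkata is UTC+5:30, so local arrival = 8:14 AM + 5:30 = 1:44 PM on May 5.

1:44 PM on May 5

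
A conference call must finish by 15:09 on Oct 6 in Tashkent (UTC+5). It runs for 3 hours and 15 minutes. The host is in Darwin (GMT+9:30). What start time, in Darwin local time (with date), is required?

Target end time in UTC: 15:09 − 5:00 = 10:09 on Oct 6.
Subtract 3 hours and 15 minutes → start 06:54 UTC on Oct 6.
Darwin is UTC+9:30: 06:54 + 9:30 = 16:24 on Oct 6.

16:24 on Oct 6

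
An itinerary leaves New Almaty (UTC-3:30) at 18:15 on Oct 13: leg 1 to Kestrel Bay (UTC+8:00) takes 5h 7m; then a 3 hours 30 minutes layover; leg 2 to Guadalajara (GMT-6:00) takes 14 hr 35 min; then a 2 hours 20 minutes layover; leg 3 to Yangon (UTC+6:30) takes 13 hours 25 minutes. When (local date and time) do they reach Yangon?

Convert departure to UTC: 18:15 + 3:30 = 21:45 UTC on Oct 13.
Add 5 hours and 7 minutes leg 1 → 02:52 UTC (Oct 14).
Add 3 hours and 30 minutes layover in Kestrel Bay → 06:22 UTC.
Add 14 hours and 35 minutes leg 2 → 20:57 UTC.
Add 2 hours and 20 minutes layover in Guadalajara → 23:17 UTC.
Add 13 hours 25 minutes leg 3 → 12:42 UTC (Oct 15).
Yangon is UTC+6:30, so local arrival = 12:42 + 6:30 = 19:12 on Oct 15.

19:12 on October 15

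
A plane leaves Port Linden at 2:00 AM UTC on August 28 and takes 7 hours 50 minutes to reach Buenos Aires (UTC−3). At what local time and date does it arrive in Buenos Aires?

Departure is given in UTC: 2:00 AM on Aug 28.
Add 7 hours 50 minutes → 9:50 AM UTC.
Buenos Aires is UTC−3:00: 9:50 AM − 3:00 = 6:50 AM on Aug 28.

6:50 AM on Aug 28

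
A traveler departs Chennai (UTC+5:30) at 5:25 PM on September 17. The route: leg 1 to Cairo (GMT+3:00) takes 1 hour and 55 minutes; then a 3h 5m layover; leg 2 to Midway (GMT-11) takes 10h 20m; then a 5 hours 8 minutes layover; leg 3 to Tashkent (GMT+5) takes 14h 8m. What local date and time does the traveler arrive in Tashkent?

Convert departure to UTC: 5:25 PM − 5:30 = 11:55 AM UTC on Sep 17.
Add 1 hour 55 minutes leg 1 → 1:50 PM UTC.
Add 3 hours 5 minutes layover in Cairo → 4:55 PM UTC.
Add 10 hours and 20 minutes leg 2 → 3:15 AM UTC (Sep 18).
Add 5 hours and 8 minutes layover in Midway → 8:23 AM UTC.
Add 14 hours and 8 minutes leg 3 → 10:31 PM UTC.
Tashkent is UTC+5:00, so local arrival = 10:31 PM + 5:00 = 3:31 AM on Sep 19.

3:31 AM on Sep 19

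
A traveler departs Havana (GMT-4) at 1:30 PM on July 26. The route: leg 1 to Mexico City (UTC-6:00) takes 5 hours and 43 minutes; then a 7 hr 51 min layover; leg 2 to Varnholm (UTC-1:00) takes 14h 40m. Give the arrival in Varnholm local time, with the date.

8:44 PM on Jul 27

Convert departure to UTC: 1:30 PM + 4:00 = 5:30 PM UTC on Jul 26.
Add 5 hours and 43 minutes leg 1 → 11:13 PM UTC.
Add 7 hours 51 minutes layover in Mexico City → 7:04 AM UTC (Jul 27).
Add 14 hours 40 minutes leg 2 → 9:44 PM UTC.
Varnholm is UTC−1:00, so local arrival = 9:44 PM − 1:00 = 8:44 PM on Jul 27.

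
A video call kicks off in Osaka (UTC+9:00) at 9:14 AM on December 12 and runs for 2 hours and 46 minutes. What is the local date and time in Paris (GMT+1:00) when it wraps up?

4:00 AM on December 12

Convert start to UTC: 9:14 AM − 9:00 = 12:14 AM UTC on Dec 12.
Add 2 hours and 46 minutes duration → 3:00 AM UTC.
Paris is UTC+1:00, so local end time = 3:00 AM + 1:00 = 4:00 AM on Dec 12.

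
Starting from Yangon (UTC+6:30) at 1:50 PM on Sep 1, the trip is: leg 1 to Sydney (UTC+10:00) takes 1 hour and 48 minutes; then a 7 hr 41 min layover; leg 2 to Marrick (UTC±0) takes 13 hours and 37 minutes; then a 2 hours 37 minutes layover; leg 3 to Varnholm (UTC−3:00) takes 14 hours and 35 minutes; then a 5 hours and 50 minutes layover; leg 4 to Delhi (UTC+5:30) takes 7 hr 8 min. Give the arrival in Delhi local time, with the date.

Convert departure to UTC: 1:50 PM − 6:30 = 7:20 AM UTC on Sep 1.
Add 1 hour 48 minutes leg 1 → 9:08 AM UTC.
Add 7 hours and 41 minutes layover in Sydney → 4:49 PM UTC.
Add 13 hours and 37 minutes leg 2 → 6:26 AM UTC (Sep 2).
Add 2 hours 37 minutes layover in Marrick → 9:03 AM UTC.
Add 14 hours 35 minutes leg 3 → 11:38 PM UTC.
Add 5 hours 50 minutes layover in Varnholm → 5:28 AM UTC (Sep 3).
Add 7 hours and 8 minutes leg 4 → 12:36 PM UTC.
Delhi is UTC+5:30, so local arrival = 12:36 PM + 5:30 = 6:06 PM on Sep 3.

6:06 PM on September 3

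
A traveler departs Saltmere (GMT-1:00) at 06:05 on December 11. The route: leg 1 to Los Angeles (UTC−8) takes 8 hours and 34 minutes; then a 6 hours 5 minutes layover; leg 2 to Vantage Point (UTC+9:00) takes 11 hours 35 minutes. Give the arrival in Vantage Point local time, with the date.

18:19 on December 12

Convert departure to UTC: 06:05 + 1:00 = 07:05 UTC on Dec 11.
Add 8 hours 34 minutes leg 1 → 15:39 UTC.
Add 6 hours 5 minutes layover in Los Angeles → 21:44 UTC.
Add 11 hours 35 minutes leg 2 → 09:19 UTC (Dec 12).
Vantage Point is UTC+9:00, so local arrival = 09:19 + 9:00 = 18:19 on Dec 12.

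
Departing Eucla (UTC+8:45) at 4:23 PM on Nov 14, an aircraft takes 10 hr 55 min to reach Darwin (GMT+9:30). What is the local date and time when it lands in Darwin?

4:03 AM on Nov 15

Convert departure to UTC: 4:23 PM − 8:45 = 7:38 AM UTC on Nov 14.
Add 10 hours 55 minutes travel time → 6:33 PM UTC.
Darwin is UTC+9:30, so local arrival = 6:33 PM + 9:30 = 4:03 AM on Nov 15.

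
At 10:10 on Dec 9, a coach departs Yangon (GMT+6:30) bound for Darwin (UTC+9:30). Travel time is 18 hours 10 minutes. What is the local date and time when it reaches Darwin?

Convert departure to UTC: 10:10 − 6:30 = 03:40 UTC on Dec 9.
Add 18 hours and 10 minutes travel time → 21:50 UTC.
Darwin is UTC+9:30, so local arrival = 21:50 + 9:30 = 07:20 on Dec 10.

07:20 on Dec 10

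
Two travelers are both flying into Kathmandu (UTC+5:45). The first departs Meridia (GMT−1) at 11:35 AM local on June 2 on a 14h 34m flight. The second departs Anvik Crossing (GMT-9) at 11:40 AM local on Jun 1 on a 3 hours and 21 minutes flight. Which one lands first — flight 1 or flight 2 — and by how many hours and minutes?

the second, by 27 hours 8 minutes

Flight 1 in UTC: 11:35 AM + 1:00 = 12:35 PM on Jun 2.
+14 hours 34 minutes → arrive 3:09 AM UTC on Jun 3.
Flight 2 in UTC: 11:40 AM + 9:00 = 8:40 PM on Jun 1.
+3 hours 21 minutes → arrive 12:01 AM UTC on Jun 2.
Flight 2 lands earlier by 27 hours 8 minutes.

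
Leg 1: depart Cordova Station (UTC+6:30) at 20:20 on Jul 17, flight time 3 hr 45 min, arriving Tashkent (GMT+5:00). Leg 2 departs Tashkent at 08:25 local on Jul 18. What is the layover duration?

Convert departure to UTC: 20:20 − 6:30 = 13:50 UTC on Jul 17.
Add 3 hours 45 minutes flight time → 17:35 UTC.
Tashkent is UTC+5:00, so local arrival = 17:35 + 5:00 = 22:35 on Jul 17.
Layover = 08:25 − 22:35 (+1 day) = 9 hours 50 minutes.

9 hours 50 minutes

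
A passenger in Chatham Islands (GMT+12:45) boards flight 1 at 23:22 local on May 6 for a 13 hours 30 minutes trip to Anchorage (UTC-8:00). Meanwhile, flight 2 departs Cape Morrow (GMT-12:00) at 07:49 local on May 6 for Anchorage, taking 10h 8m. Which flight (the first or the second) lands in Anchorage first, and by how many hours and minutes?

Flight 1 in UTC: 23:22 − 12:45 = 10:37 on May 6.
+13 hours and 30 minutes → arrive 00:07 UTC on May 7.
Flight 2 in UTC: 07:49 + 12:00 = 19:49 on May 6.
+10 hours 8 minutes → arrive 05:57 UTC on May 7.
Flight 1 lands earlier by 5 hours 50 minutes.

the first, by 5 hours 50 minutes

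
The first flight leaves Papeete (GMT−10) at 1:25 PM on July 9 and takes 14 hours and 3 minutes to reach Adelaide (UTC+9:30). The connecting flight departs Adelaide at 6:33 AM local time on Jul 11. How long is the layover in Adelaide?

Convert departure to UTC: 1:25 PM + 10:00 = 11:25 PM UTC on Jul 9.
Add 14 hours 3 minutes flight time → 1:28 PM UTC (Jul 10).
Adelaide is UTC+9:30, so local arrival = 1:28 PM + 9:30 = 10:58 PM on Jul 10.
Layover = 6:33 AM − 10:58 PM (+1 day) = 7 hours 35 minutes.

7 hours 35 minutes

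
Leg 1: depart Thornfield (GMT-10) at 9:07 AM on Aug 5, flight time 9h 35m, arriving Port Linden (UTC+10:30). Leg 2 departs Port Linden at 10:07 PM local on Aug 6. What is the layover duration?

Convert departure to UTC: 9:07 AM + 10:00 = 7:07 PM UTC on Aug 5.
Add 9 hours 35 minutes flight time → 4:42 AM UTC (Aug 6).
Port Linden is UTC+10:30, so local arrival = 4:42 AM + 10:30 = 3:12 PM on Aug 6.
Layover = 10:07 PM − 3:12 PM = 6 hours 55 minutes.

6 hours 55 minutes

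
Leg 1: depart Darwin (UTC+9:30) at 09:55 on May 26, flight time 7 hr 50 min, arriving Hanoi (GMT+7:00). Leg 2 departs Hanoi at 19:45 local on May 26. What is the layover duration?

4 hours 30 minutes

Convert departure to UTC: 09:55 − 9:30 = 00:25 UTC on May 26.
Add 7 hours and 50 minutes flight time → 08:15 UTC.
Hanoi is UTC+7:00, so local arrival = 08:15 + 7:00 = 15:15 on May 26.
Layover = 19:45 − 15:15 = 4 hours 30 minutes.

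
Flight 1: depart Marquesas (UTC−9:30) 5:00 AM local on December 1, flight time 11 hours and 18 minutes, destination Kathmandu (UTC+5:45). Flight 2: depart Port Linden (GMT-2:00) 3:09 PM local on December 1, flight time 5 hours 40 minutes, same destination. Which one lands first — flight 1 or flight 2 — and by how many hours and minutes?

the second, by 2 hours 59 minutes

Flight 1 in UTC: 5:00 AM + 9:30 = 2:30 PM on Dec 1.
+11 hours 18 minutes → arrive 1:48 AM UTC on Dec 2.
Flight 2 in UTC: 3:09 PM + 2:00 = 5:09 PM on Dec 1.
+5 hours and 40 minutes → arrive 10:49 PM UTC on Dec 1.
Flight 2 lands earlier by 2 hours 59 minutes.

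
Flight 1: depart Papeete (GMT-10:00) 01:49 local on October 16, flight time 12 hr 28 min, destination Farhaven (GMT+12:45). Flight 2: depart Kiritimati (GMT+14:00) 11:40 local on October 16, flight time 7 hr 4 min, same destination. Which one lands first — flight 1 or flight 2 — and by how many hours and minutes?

Flight 1 in UTC: 01:49 + 10:00 = 11:49 on Oct 16.
+12 hours and 28 minutes → arrive 00:17 UTC on Oct 17.
Flight 2 in UTC: 11:40 − 14:00 = 21:40 on Oct 15.
+7 hours 4 minutes → arrive 04:44 UTC on Oct 16.
Flight 2 lands earlier by 19 hours 33 minutes.

the second, by 19 hours 33 minutes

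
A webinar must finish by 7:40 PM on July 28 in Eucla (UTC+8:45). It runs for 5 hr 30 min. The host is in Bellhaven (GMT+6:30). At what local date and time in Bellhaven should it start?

11:55 AM on July 28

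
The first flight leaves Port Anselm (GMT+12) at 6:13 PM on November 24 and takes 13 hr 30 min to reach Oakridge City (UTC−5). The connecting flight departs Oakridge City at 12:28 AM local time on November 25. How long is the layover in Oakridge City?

9 hours 45 minutes

Convert departure to UTC: 6:13 PM − 12:00 = 6:13 AM UTC on Nov 24.
Add 13 hours and 30 minutes flight time → 7:43 PM UTC.
Oakridge City is UTC−5:00, so local arrival = 7:43 PM − 5:00 = 2:43 PM on Nov 24.
Layover = 12:28 AM − 2:43 PM (+1 day) = 9 hours 45 minutes.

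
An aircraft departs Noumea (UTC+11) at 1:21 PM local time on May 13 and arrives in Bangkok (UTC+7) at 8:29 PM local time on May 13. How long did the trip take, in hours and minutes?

11 hours 8 minutes

Departure in UTC: 1:21 PM − 11:00 = 2:21 AM on May 13.
Arrival in UTC: 8:29 PM − 7:00 = 1:29 PM on May 13.
Elapsed = 1:29 PM − 2:21 AM = 11 hours 8 minutes.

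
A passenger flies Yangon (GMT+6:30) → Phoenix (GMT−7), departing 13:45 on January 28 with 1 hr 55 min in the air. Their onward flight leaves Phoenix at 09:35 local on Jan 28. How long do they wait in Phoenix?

7 hours 25 minutes

Convert departure to UTC: 13:45 − 6:30 = 07:15 UTC on Jan 28.
Add 1 hour and 55 minutes flight time → 09:10 UTC.
Phoenix is UTC−7:00, so local arrival = 09:10 − 7:00 = 02:10 on Jan 28.
Layover = 09:35 − 02:10 = 7 hours 25 minutes.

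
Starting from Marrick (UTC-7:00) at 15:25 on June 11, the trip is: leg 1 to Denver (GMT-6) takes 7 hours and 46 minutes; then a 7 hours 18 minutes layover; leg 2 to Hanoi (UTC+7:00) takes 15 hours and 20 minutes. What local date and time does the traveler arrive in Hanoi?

Convert departure to UTC: 15:25 + 7:00 = 22:25 UTC on Jun 11.
Add 7 hours and 46 minutes leg 1 → 06:11 UTC (Jun 12).
Add 7 hours and 18 minutes layover in Denver → 13:29 UTC.
Add 15 hours 20 minutes leg 2 → 04:49 UTC (Jun 13).
Hanoi is UTC+7:00, so local arrival = 04:49 + 7:00 = 11:49 on Jun 13.

11:49 on June 13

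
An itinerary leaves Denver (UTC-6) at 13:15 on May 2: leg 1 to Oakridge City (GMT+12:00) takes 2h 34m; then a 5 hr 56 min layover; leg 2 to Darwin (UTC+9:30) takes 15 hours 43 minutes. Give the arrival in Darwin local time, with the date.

04:58 on May 4

Convert departure to UTC: 13:15 + 6:00 = 19:15 UTC on May 2.
Add 2 hours 34 minutes leg 1 → 21:49 UTC.
Add 5 hours and 56 minutes layover in Oakridge City → 03:45 UTC (May 3).
Add 15 hours 43 minutes leg 2 → 19:28 UTC.
Darwin is UTC+9:30, so local arrival = 19:28 + 9:30 = 04:58 on May 4.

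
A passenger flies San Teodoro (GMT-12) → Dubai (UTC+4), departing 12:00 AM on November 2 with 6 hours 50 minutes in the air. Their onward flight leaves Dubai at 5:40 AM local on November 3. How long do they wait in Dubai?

6 hours 50 minutes

Convert departure to UTC: 12:00 AM + 12:00 = 12:00 PM UTC on Nov 2.
Add 6 hours 50 minutes flight time → 6:50 PM UTC.
Dubai is UTC+4:00, so local arrival = 6:50 PM + 4:00 = 10:50 PM on Nov 2.
Layover = 5:40 AM − 10:50 PM (+1 day) = 6 hours 50 minutes.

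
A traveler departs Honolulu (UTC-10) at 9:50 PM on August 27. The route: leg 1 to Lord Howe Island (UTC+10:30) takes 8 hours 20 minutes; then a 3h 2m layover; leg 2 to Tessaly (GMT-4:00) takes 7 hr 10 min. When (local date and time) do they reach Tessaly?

10:22 PM on Aug 28

Convert departure to UTC: 9:50 PM + 10:00 = 7:50 AM UTC on Aug 28.
Add 8 hours 20 minutes leg 1 → 4:10 PM UTC.
Add 3 hours 2 minutes layover in Lord Howe Island → 7:12 PM UTC.
Add 7 hours and 10 minutes leg 2 → 2:22 AM UTC (Aug 29).
Tessaly is UTC−4:00, so local arrival = 2:22 AM − 4:00 = 10:22 PM on Aug 28.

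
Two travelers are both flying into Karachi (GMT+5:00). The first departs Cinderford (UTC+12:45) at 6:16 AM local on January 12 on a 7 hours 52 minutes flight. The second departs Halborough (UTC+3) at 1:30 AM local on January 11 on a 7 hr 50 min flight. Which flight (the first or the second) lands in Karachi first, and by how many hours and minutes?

the second, by 19 hours 3 minutes

Flight 1 in UTC: 6:16 AM − 12:45 = 5:31 PM on Jan 11.
+7 hours 52 minutes → arrive 1:23 AM UTC on Jan 12.
Flight 2 in UTC: 1:30 AM − 3:00 = 10:30 PM on Jan 10.
+7 hours and 50 minutes → arrive 6:20 AM UTC on Jan 11.
Flight 2 lands earlier by 19 hours 3 minutes.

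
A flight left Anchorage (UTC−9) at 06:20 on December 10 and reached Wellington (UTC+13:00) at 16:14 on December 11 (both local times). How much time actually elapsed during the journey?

Wellington is 22:00 ahead of Anchorage.
Clock-face elapsed time (ignoring zones) is 33 hours 54 minutes.
Actual elapsed = 33 hours 54 minutes − 22:00 = 11 hours 54 minutes.

11 hours 54 minutes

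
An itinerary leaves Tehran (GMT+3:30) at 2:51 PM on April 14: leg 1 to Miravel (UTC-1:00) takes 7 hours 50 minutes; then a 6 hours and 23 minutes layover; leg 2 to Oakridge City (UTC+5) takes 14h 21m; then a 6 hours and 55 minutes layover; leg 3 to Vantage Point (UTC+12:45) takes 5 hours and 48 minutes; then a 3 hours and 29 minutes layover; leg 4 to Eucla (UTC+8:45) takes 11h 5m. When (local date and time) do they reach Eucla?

Convert departure to UTC: 2:51 PM − 3:30 = 11:21 AM UTC on Apr 14.
Add 7 hours and 50 minutes leg 1 → 7:11 PM UTC.
Add 6 hours 23 minutes layover in Miravel → 1:34 AM UTC (Apr 15).
Add 14 hours 21 minutes leg 2 → 3:55 PM UTC.
Add 6 hours and 55 minutes layover in Oakridge City → 10:50 PM UTC.
Add 5 hours 48 minutes leg 3 → 4:38 AM UTC (Apr 16).
Add 3 hours 29 minutes layover in Vantage Point → 8:07 AM UTC.
Add 11 hours and 5 minutes leg 4 → 7:12 PM UTC.
Eucla is UTC+8:45, so local arrival = 7:12 PM + 8:45 = 3:57 AM on Apr 17.

3:57 AM on Apr 17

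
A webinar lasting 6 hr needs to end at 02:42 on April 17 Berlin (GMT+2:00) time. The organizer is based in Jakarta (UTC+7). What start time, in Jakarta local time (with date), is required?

01:42 on April 17

Target end time in UTC: 02:42 − 2:00 = 00:42 on Apr 17.
Subtract 6 hours → start 18:42 UTC on Apr 16.
Jakarta is UTC+7:00: 18:42 + 7:00 = 01:42 on Apr 17.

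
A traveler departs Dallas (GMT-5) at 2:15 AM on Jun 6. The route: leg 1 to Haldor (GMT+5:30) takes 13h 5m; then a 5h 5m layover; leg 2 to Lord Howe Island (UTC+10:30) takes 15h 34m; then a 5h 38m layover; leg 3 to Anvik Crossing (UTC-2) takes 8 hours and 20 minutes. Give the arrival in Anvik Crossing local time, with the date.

4:57 AM on June 8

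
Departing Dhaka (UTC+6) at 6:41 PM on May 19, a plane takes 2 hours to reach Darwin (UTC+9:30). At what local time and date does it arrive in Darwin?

Convert departure to UTC: 6:41 PM − 6:00 = 12:41 PM UTC on May 19.
Add 2 hours travel time → 2:41 PM UTC.
Darwin is UTC+9:30, so local arrival = 2:41 PM + 9:30 = 12:11 AM on May 20.

12:11 AM on May 20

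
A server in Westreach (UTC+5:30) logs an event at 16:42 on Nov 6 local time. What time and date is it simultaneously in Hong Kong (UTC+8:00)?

19:12 on Nov 6

In UTC: 16:42 − 5:30 = 11:12 on Nov 6.
Hong Kong is UTC+8:00: 11:12 + 8:00 = 19:12 on Nov 6.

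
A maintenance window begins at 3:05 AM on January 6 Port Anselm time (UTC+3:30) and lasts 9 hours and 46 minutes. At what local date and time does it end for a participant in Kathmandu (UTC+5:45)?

Convert start to UTC: 3:05 AM − 3:30 = 11:35 PM UTC on Jan 5.
Add 9 hours 46 minutes duration → 9:21 AM UTC (Jan 6).
Kathmandu is UTC+5:45, so local end time = 9:21 AM + 5:45 = 3:06 PM on Jan 6.

3:06 PM on January 6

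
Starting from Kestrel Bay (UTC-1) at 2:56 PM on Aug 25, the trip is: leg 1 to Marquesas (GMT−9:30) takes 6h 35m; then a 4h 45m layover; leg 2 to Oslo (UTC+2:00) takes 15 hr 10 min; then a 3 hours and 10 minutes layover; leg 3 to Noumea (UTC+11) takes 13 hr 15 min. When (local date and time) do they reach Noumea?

9:51 PM on Aug 27

Convert departure to UTC: 2:56 PM + 1:00 = 3:56 PM UTC on Aug 25.
Add 6 hours and 35 minutes leg 1 → 10:31 PM UTC.
Add 4 hours and 45 minutes layover in Marquesas → 3:16 AM UTC (Aug 26).
Add 15 hours 10 minutes leg 2 → 6:26 PM UTC.
Add 3 hours and 10 minutes layover in Oslo → 9:36 PM UTC.
Add 13 hours 15 minutes leg 3 → 10:51 AM UTC (Aug 27).
Noumea is UTC+11:00, so local arrival = 10:51 AM + 11:00 = 9:51 PM on Aug 27.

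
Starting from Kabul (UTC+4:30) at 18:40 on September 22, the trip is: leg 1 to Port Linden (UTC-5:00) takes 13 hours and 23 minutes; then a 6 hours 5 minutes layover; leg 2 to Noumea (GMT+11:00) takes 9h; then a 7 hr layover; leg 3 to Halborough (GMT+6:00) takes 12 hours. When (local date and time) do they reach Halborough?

19:38 on September 24

Convert departure to UTC: 18:40 − 4:30 = 14:10 UTC on Sep 22.
Add 13 hours and 23 minutes leg 1 → 03:33 UTC (Sep 23).
Add 6 hours and 5 minutes layover in Port Linden → 09:38 UTC.
Add 9 hours leg 2 → 18:38 UTC.
Add 7 hours layover in Noumea → 01:38 UTC (Sep 24).
Add 12 hours leg 3 → 13:38 UTC.
Halborough is UTC+6:00, so local arrival = 13:38 + 6:00 = 19:38 on Sep 24.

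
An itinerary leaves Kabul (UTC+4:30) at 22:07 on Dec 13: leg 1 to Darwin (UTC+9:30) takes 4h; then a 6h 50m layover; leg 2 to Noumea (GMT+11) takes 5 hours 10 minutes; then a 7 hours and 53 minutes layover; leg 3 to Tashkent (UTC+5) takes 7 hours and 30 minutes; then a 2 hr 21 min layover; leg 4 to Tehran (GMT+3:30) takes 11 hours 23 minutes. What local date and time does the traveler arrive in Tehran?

18:14 on December 15

Convert departure to UTC: 22:07 − 4:30 = 17:37 UTC on Dec 13.
Add 4 hours leg 1 → 21:37 UTC.
Add 6 hours 50 minutes layover in Darwin → 04:27 UTC (Dec 14).
Add 5 hours 10 minutes leg 2 → 09:37 UTC.
Add 7 hours and 53 minutes layover in Noumea → 17:30 UTC.
Add 7 hours 30 minutes leg 3 → 01:00 UTC (Dec 15).
Add 2 hours 21 minutes layover in Tashkent → 03:21 UTC.
Add 11 hours and 23 minutes leg 4 → 14:44 UTC.
Tehran is UTC+3:30, so local arrival = 14:44 + 3:30 = 18:14 on Dec 15.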